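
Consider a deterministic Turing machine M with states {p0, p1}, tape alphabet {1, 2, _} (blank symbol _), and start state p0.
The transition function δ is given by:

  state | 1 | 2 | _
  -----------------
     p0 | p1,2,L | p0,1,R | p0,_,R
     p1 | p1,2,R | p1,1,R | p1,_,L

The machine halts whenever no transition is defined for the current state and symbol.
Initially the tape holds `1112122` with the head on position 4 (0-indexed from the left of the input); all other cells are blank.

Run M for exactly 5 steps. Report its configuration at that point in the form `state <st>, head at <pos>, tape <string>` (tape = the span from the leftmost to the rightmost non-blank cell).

state=p0 head=4 tape=1112[1]22_   (p0,1)→(p1,2,L)
state=p1 head=3 tape=111[2]222_   (p1,2)→(p1,1,R)
state=p1 head=4 tape=1111[2]22_   (p1,2)→(p1,1,R)
state=p1 head=5 tape=11111[2]2_   (p1,2)→(p1,1,R)
state=p1 head=6 tape=111111[2]_   (p1,2)→(p1,1,R)
state=p1 head=7 tape=1111111[_]
After 5 steps: state p1, head at 7, tape 1111111.

state p1, head at 7, tape 1111111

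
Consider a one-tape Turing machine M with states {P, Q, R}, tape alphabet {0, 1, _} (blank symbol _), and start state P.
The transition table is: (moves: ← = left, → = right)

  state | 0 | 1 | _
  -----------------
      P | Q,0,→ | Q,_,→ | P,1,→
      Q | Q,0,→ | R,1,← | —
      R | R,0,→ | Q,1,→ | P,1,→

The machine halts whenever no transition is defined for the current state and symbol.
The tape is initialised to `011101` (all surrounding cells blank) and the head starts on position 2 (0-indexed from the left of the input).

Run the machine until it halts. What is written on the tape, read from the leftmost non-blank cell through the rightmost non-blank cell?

P | 01[1]101_   read 1 → write _, move →, go to Q
Q | 01_[1]01_   read 1 → write 1, move ←, go to R
R | 01[_]101_   read _ → write 1, move →, go to P
P | 011[1]01_   read 1 → write _, move →, go to Q
Q | 011_[0]1_   read 0 → write 0, move →, go to Q
Q | 011_0[1]_   read 1 → write 1, move ←, go to R
R | 011_[0]1_   read 0 → write 0, move →, go to R
R | 011_0[1]_   read 1 → write 1, move →, go to Q
Q | 011_01[_]
The non-blank tape span at halt is 011_01.

011_01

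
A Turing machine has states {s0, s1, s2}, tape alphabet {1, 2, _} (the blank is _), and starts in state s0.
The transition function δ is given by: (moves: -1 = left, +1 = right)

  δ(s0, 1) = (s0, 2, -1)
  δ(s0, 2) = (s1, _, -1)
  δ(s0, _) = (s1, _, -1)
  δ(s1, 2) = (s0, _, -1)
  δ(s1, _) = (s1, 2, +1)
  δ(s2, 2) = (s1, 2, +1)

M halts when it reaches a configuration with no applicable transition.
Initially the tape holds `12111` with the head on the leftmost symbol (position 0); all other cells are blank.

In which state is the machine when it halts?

s1

state=s0 head=0 tape=_____[1]2111   (s0,1)→(s0,2,-1)
state=s0 head=-1 tape=____[_]22111   (s0,_)→(s1,_,-1)
state=s1 head=-2 tape=___[_]_22111   (s1,_)→(s1,2,+1)
state=s1 head=-1 tape=___2[_]22111   (s1,_)→(s1,2,+1)
state=s1 head=0 tape=___22[2]2111   (s1,2)→(s0,_,-1)
state=s0 head=-1 tape=___2[2]_2111   (s0,2)→(s1,_,-1)
state=s1 head=-2 tape=___[2]__2111   (s1,2)→(s0,_,-1)
state=s0 head=-3 tape=__[_]___2111   (s0,_)→(s1,_,-1)
state=s1 head=-4 tape=_[_]____2111   (s1,_)→(s1,2,+1)
state=s1 head=-3 tape=_2[_]___2111   (s1,_)→(s1,2,+1)
state=s1 head=-2 tape=_22[_]__2111   (s1,_)→(s1,2,+1)
state=s1 head=-1 tape=_222[_]_2111   (s1,_)→(s1,2,+1)
state=s1 head=0 tape=_2222[_]2111   (s1,_)→(s1,2,+1)
state=s1 head=1 tape=_22222[2]111   (s1,2)→(s0,_,-1)
state=s0 head=0 tape=_2222[2]_111   (s0,2)→(s1,_,-1)
state=s1 head=-1 tape=_222[2]__111   (s1,2)→(s0,_,-1)
state=s0 head=-2 tape=_22[2]___111   (s0,2)→(s1,_,-1)
state=s1 head=-3 tape=_2[2]____111   (s1,2)→(s0,_,-1)
state=s0 head=-4 tape=_[2]_____111   (s0,2)→(s1,_,-1)
state=s1 head=-5 tape=[_]______111   (s1,_)→(s1,2,+1)
state=s1 head=-4 tape=2[_]_____111   (s1,_)→(s1,2,+1)
state=s1 head=-3 tape=22[_]____111   (s1,_)→(s1,2,+1)
state=s1 head=-2 tape=222[_]___111   (s1,_)→(s1,2,+1)
state=s1 head=-1 tape=2222[_]__111   (s1,_)→(s1,2,+1)
state=s1 head=0 tape=22222[_]_111   (s1,_)→(s1,2,+1)
state=s1 head=1 tape=222222[_]111   (s1,_)→(s1,2,+1)
state=s1 head=2 tape=2222222[1]11
No transition is defined for (s1, 1); M halts in state s1.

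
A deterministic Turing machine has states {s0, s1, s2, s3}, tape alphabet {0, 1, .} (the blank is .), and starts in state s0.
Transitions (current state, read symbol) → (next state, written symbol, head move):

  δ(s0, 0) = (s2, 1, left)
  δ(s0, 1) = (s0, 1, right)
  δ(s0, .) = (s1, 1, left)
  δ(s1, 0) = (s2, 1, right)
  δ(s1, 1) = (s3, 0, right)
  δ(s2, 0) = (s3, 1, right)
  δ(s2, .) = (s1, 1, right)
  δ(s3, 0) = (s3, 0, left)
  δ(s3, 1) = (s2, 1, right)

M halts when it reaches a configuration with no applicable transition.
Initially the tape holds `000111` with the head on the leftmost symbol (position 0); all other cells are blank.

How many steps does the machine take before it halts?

s0 | .[0]00111   read 0 → write 1, move left, go to s2
s2 | [.]100111   read . → write 1, move right, go to s1
s1 | 1[1]00111   read 1 → write 0, move right, go to s3
s3 | 10[0]0111   read 0 → write 0, move left, go to s3
s3 | 1[0]00111   read 0 → write 0, move left, go to s3
s3 | [1]000111   read 1 → write 1, move right, go to s2
s2 | 1[0]00111   read 0 → write 1, move right, go to s3
s3 | 11[0]0111   read 0 → write 0, move left, go to s3
s3 | 1[1]00111   read 1 → write 1, move right, go to s2
s2 | 11[0]0111   read 0 → write 1, move right, go to s3
s3 | 111[0]111   read 0 → write 0, move left, go to s3
s3 | 11[1]0111   read 1 → write 1, move right, go to s2
s2 | 111[0]111   read 0 → write 1, move right, go to s3
s3 | 1111[1]11   read 1 → write 1, move right, go to s2
s2 | 11111[1]1
M halts after 14 transitions.

14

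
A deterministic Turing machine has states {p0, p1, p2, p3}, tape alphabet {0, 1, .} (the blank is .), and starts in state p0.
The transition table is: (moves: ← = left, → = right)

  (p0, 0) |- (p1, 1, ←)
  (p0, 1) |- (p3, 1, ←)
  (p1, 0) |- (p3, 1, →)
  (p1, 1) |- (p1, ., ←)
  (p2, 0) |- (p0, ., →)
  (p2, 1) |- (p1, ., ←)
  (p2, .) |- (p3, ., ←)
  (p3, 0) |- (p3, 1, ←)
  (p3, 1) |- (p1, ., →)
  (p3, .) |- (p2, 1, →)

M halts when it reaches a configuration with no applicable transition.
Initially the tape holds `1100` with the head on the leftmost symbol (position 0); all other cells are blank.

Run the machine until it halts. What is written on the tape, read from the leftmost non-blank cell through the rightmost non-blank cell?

p0 | ..[1]100   read 1 → write 1, move ←, go to p3
p3 | .[.]1100   read . → write 1, move →, go to p2
p2 | .1[1]100   read 1 → write ., move ←, go to p1
p1 | .[1].100   read 1 → write ., move ←, go to p1
p1 | [.]..100
The non-blank tape span at halt is 100.

100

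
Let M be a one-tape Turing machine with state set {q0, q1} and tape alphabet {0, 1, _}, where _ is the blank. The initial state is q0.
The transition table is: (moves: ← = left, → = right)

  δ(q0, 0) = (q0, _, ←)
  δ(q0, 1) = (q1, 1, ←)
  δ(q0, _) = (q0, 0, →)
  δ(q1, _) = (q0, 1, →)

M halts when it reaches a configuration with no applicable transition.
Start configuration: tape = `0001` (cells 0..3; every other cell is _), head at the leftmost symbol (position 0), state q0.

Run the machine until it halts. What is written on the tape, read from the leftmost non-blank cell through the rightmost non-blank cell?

q0 | ___[0]001   read 0 → write _, move ←, go to q0
q0 | __[_]_001   read _ → write 0, move →, go to q0
q0 | __0[_]001   read _ → write 0, move →, go to q0
q0 | __00[0]01   read 0 → write _, move ←, go to q0
q0 | __0[0]_01   read 0 → write _, move ←, go to q0
q0 | __[0]__01   read 0 → write _, move ←, go to q0
q0 | _[_]___01   read _ → write 0, move →, go to q0
q0 | _0[_]__01   read _ → write 0, move →, go to q0
q0 | _00[_]_01   read _ → write 0, move →, go to q0
q0 | _000[_]01   read _ → write 0, move →, go to q0
q0 | _0000[0]1   read 0 → write _, move ←, go to q0
q0 | _000[0]_1   read 0 → write _, move ←, go to q0
q0 | _00[0]__1   read 0 → write _, move ←, go to q0
q0 | _0[0]___1   read 0 → write _, move ←, go to q0
q0 | _[0]____1   read 0 → write _, move ←, go to q0
q0 | [_]_____1   read _ → write 0, move →, go to q0
q0 | 0[_]____1   read _ → write 0, move →, go to q0
q0 | 00[_]___1   read _ → write 0, move →, go to q0
q0 | 000[_]__1   read _ → write 0, move →, go to q0
q0 | 0000[_]_1   read _ → write 0, move →, go to q0
q0 | 00000[_]1   read _ → write 0, move →, go to q0
q0 | 000000[1]   read 1 → write 1, move ←, go to q1
q1 | 00000[0]1
The non-blank tape span at halt is 0000001.

0000001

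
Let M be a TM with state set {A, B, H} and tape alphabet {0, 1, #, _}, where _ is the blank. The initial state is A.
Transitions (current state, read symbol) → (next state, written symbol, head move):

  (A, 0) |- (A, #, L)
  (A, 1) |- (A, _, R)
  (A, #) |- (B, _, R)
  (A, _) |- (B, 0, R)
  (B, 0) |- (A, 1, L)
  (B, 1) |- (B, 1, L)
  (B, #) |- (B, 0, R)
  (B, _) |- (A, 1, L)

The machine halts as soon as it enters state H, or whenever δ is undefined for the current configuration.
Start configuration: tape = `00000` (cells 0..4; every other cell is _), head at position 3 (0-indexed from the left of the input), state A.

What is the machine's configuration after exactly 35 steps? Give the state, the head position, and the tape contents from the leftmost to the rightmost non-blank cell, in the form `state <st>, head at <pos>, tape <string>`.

state B, head at 2, tape 00000011

state=A head=3 tape=___000[0]0   (A,0)→(A,#,L)
state=A head=2 tape=___00[0]#0   (A,0)→(A,#,L)
state=A head=1 tape=___0[0]##0   (A,0)→(A,#,L)
state=A head=0 tape=___[0]###0   (A,0)→(A,#,L)
state=A head=-1 tape=__[_]####0   (A,_)→(B,0,R)
state=B head=0 tape=__0[#]###0   (B,#)→(B,0,R)
state=B head=1 tape=__00[#]##0   (B,#)→(B,0,R)
state=B head=2 tape=__000[#]#0   (B,#)→(B,0,R)
state=B head=3 tape=__0000[#]0   (B,#)→(B,0,R)
state=B head=4 tape=__00000[0]   (B,0)→(A,1,L)
state=A head=3 tape=__0000[0]1   (A,0)→(A,#,L)
state=A head=2 tape=__000[0]#1   (A,0)→(A,#,L)
state=A head=1 tape=__00[0]##1   (A,0)→(A,#,L)
state=A head=0 tape=__0[0]###1   (A,0)→(A,#,L)
state=A head=-1 tape=__[0]####1   (A,0)→(A,#,L)
state=A head=-2 tape=_[_]#####1   (A,_)→(B,0,R)
state=B head=-1 tape=_0[#]####1   (B,#)→(B,0,R)
state=B head=0 tape=_00[#]###1   (B,#)→(B,0,R)
state=B head=1 tape=_000[#]##1   (B,#)→(B,0,R)
state=B head=2 tape=_0000[#]#1   (B,#)→(B,0,R)
state=B head=3 tape=_00000[#]1   (B,#)→(B,0,R)
state=B head=4 tape=_000000[1]   (B,1)→(B,1,L)
state=B head=3 tape=_00000[0]1   (B,0)→(A,1,L)
state=A head=2 tape=_0000[0]11   (A,0)→(A,#,L)
state=A head=1 tape=_000[0]#11   (A,0)→(A,#,L)
state=A head=0 tape=_00[0]##11   (A,0)→(A,#,L)
state=A head=-1 tape=_0[0]###11   (A,0)→(A,#,L)
state=A head=-2 tape=_[0]####11   (A,0)→(A,#,L)
state=A head=-3 tape=[_]#####11   (A,_)→(B,0,R)
state=B head=-2 tape=0[#]####11   (B,#)→(B,0,R)
state=B head=-1 tape=00[#]###11   (B,#)→(B,0,R)
state=B head=0 tape=000[#]##11   (B,#)→(B,0,R)
state=B head=1 tape=0000[#]#11   (B,#)→(B,0,R)
state=B head=2 tape=00000[#]11   (B,#)→(B,0,R)
state=B head=3 tape=000000[1]1   (B,1)→(B,1,L)
state=B head=2 tape=00000[0]11
After 35 steps: state B, head at 2, tape 00000011.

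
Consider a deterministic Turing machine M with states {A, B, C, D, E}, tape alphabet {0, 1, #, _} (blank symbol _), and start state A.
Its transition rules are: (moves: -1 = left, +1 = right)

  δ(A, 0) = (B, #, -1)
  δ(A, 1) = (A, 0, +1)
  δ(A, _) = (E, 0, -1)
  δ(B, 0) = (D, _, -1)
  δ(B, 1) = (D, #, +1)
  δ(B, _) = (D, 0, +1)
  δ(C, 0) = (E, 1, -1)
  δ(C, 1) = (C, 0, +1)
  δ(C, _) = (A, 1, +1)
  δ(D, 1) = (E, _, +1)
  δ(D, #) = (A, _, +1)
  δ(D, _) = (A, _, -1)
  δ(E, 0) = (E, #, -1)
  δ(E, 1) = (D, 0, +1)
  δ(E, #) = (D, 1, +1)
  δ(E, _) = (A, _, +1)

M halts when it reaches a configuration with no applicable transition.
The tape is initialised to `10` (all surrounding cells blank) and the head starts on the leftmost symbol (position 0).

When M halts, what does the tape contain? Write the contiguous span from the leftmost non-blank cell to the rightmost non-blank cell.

000_#

state=A head=0 tape=___[1]0   (A,1)→(A,0,+1)
state=A head=1 tape=___0[0]   (A,0)→(B,#,-1)
state=B head=0 tape=___[0]#   (B,0)→(D,_,-1)
state=D head=-1 tape=__[_]_#   (D,_)→(A,_,-1)
state=A head=-2 tape=_[_]__#   (A,_)→(E,0,-1)
state=E head=-3 tape=[_]0__#   (E,_)→(A,_,+1)
state=A head=-2 tape=_[0]__#   (A,0)→(B,#,-1)
state=B head=-3 tape=[_]#__#   (B,_)→(D,0,+1)
state=D head=-2 tape=0[#]__#   (D,#)→(A,_,+1)
state=A head=-1 tape=0_[_]_#   (A,_)→(E,0,-1)
state=E head=-2 tape=0[_]0_#   (E,_)→(A,_,+1)
state=A head=-1 tape=0_[0]_#   (A,0)→(B,#,-1)
state=B head=-2 tape=0[_]#_#   (B,_)→(D,0,+1)
state=D head=-1 tape=00[#]_#   (D,#)→(A,_,+1)
state=A head=0 tape=00_[_]#   (A,_)→(E,0,-1)
state=E head=-1 tape=00[_]0#   (E,_)→(A,_,+1)
state=A head=0 tape=00_[0]#   (A,0)→(B,#,-1)
state=B head=-1 tape=00[_]##   (B,_)→(D,0,+1)
state=D head=0 tape=000[#]#   (D,#)→(A,_,+1)
state=A head=1 tape=000_[#]
The non-blank tape span at halt is 000_#.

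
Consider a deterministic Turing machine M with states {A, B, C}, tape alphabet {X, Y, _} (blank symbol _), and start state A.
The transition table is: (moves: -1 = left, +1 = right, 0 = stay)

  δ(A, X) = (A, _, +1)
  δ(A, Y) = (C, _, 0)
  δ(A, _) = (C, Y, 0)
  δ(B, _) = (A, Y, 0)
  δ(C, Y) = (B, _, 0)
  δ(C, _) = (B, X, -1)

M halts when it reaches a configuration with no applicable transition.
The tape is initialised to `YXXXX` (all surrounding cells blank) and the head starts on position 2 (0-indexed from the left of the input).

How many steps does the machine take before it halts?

17

state=A head=2 tape=YX[X]XX_   (A,X)→(A,_,+1)
state=A head=3 tape=YX_[X]X_   (A,X)→(A,_,+1)
state=A head=4 tape=YX__[X]_   (A,X)→(A,_,+1)
state=A head=5 tape=YX___[_]   (A,_)→(C,Y,0)
state=C head=5 tape=YX___[Y]   (C,Y)→(B,_,0)
state=B head=5 tape=YX___[_]   (B,_)→(A,Y,0)
state=A head=5 tape=YX___[Y]   (A,Y)→(C,_,0)
state=C head=5 tape=YX___[_]   (C,_)→(B,X,-1)
state=B head=4 tape=YX__[_]X   (B,_)→(A,Y,0)
state=A head=4 tape=YX__[Y]X   (A,Y)→(C,_,0)
state=C head=4 tape=YX__[_]X   (C,_)→(B,X,-1)
state=B head=3 tape=YX_[_]XX   (B,_)→(A,Y,0)
state=A head=3 tape=YX_[Y]XX   (A,Y)→(C,_,0)
state=C head=3 tape=YX_[_]XX   (C,_)→(B,X,-1)
state=B head=2 tape=YX[_]XXX   (B,_)→(A,Y,0)
state=A head=2 tape=YX[Y]XXX   (A,Y)→(C,_,0)
state=C head=2 tape=YX[_]XXX   (C,_)→(B,X,-1)
state=B head=1 tape=Y[X]XXXX
M halts after 17 transitions.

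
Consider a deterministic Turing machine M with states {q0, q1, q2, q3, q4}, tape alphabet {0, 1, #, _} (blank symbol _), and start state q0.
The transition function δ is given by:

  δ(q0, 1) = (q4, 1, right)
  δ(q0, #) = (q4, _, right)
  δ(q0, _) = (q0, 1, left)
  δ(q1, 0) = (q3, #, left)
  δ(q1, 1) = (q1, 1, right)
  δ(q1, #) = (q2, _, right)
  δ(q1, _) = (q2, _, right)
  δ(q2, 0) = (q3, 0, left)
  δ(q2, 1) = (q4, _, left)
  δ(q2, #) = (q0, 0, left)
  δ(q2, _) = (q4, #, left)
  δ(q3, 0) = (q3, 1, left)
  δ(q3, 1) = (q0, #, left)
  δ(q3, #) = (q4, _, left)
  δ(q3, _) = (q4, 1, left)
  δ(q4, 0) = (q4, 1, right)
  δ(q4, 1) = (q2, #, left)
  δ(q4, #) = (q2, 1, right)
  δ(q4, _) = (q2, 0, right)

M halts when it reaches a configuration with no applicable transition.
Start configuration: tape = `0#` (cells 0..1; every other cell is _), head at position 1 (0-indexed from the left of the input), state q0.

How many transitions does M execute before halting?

state=q0 head=1 tape=0[#]____   (q0,#)→(q4,_,right)
state=q4 head=2 tape=0_[_]___   (q4,_)→(q2,0,right)
state=q2 head=3 tape=0_0[_]__   (q2,_)→(q4,#,left)
state=q4 head=2 tape=0_[0]#__   (q4,0)→(q4,1,right)
state=q4 head=3 tape=0_1[#]__   (q4,#)→(q2,1,right)
state=q2 head=4 tape=0_11[_]_   (q2,_)→(q4,#,left)
state=q4 head=3 tape=0_1[1]#_   (q4,1)→(q2,#,left)
state=q2 head=2 tape=0_[1]##_   (q2,1)→(q4,_,left)
state=q4 head=1 tape=0[_]_##_   (q4,_)→(q2,0,right)
state=q2 head=2 tape=00[_]##_   (q2,_)→(q4,#,left)
state=q4 head=1 tape=0[0]###_   (q4,0)→(q4,1,right)
state=q4 head=2 tape=01[#]##_   (q4,#)→(q2,1,right)
state=q2 head=3 tape=011[#]#_   (q2,#)→(q0,0,left)
state=q0 head=2 tape=01[1]0#_   (q0,1)→(q4,1,right)
state=q4 head=3 tape=011[0]#_   (q4,0)→(q4,1,right)
state=q4 head=4 tape=0111[#]_   (q4,#)→(q2,1,right)
state=q2 head=5 tape=01111[_]   (q2,_)→(q4,#,left)
state=q4 head=4 tape=0111[1]#   (q4,1)→(q2,#,left)
state=q2 head=3 tape=011[1]##   (q2,1)→(q4,_,left)
state=q4 head=2 tape=01[1]_##   (q4,1)→(q2,#,left)
state=q2 head=1 tape=0[1]#_##   (q2,1)→(q4,_,left)
state=q4 head=0 tape=[0]_#_##   (q4,0)→(q4,1,right)
state=q4 head=1 tape=1[_]#_##   (q4,_)→(q2,0,right)
state=q2 head=2 tape=10[#]_##   (q2,#)→(q0,0,left)
state=q0 head=1 tape=1[0]0_##
M halts after 24 transitions.

24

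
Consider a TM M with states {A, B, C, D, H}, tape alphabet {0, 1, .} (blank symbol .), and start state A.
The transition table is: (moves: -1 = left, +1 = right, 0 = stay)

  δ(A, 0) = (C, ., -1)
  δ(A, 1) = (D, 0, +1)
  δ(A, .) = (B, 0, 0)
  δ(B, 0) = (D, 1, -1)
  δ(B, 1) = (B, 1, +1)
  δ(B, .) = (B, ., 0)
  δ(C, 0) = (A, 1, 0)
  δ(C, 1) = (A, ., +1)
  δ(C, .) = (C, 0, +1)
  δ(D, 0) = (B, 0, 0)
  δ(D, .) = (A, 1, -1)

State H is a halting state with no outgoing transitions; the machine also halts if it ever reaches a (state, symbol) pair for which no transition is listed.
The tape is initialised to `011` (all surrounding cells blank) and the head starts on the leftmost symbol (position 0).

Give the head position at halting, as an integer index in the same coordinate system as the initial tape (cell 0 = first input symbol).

state=A head=0 tape=..[0]11..   (A,0)→(C,.,-1)
state=C head=-1 tape=.[.].11..   (C,.)→(C,0,+1)
state=C head=0 tape=.0[.]11..   (C,.)→(C,0,+1)
state=C head=1 tape=.00[1]1..   (C,1)→(A,.,+1)
state=A head=2 tape=.00.[1]..   (A,1)→(D,0,+1)
state=D head=3 tape=.00.0[.].   (D,.)→(A,1,-1)
state=A head=2 tape=.00.[0]1.   (A,0)→(C,.,-1)
state=C head=1 tape=.00[.].1.   (C,.)→(C,0,+1)
state=C head=2 tape=.000[.]1.   (C,.)→(C,0,+1)
state=C head=3 tape=.0000[1].   (C,1)→(A,.,+1)
state=A head=4 tape=.0000.[.]   (A,.)→(B,0,0)
state=B head=4 tape=.0000.[0]   (B,0)→(D,1,-1)
state=D head=3 tape=.0000[.]1   (D,.)→(A,1,-1)
state=A head=2 tape=.000[0]11   (A,0)→(C,.,-1)
state=C head=1 tape=.00[0].11   (C,0)→(A,1,0)
state=A head=1 tape=.00[1].11   (A,1)→(D,0,+1)
state=D head=2 tape=.000[.]11   (D,.)→(A,1,-1)
state=A head=1 tape=.00[0]111   (A,0)→(C,.,-1)
state=C head=0 tape=.0[0].111   (C,0)→(A,1,0)
state=A head=0 tape=.0[1].111   (A,1)→(D,0,+1)
state=D head=1 tape=.00[.]111   (D,.)→(A,1,-1)
state=A head=0 tape=.0[0]1111   (A,0)→(C,.,-1)
state=C head=-1 tape=.[0].1111   (C,0)→(A,1,0)
state=A head=-1 tape=.[1].1111   (A,1)→(D,0,+1)
state=D head=0 tape=.0[.]1111   (D,.)→(A,1,-1)
state=A head=-1 tape=.[0]11111   (A,0)→(C,.,-1)
state=C head=-2 tape=[.].11111   (C,.)→(C,0,+1)
state=C head=-1 tape=0[.]11111   (C,.)→(C,0,+1)
state=C head=0 tape=00[1]1111   (C,1)→(A,.,+1)
state=A head=1 tape=00.[1]111   (A,1)→(D,0,+1)
state=D head=2 tape=00.0[1]11
At halt the head is at cell 2.

2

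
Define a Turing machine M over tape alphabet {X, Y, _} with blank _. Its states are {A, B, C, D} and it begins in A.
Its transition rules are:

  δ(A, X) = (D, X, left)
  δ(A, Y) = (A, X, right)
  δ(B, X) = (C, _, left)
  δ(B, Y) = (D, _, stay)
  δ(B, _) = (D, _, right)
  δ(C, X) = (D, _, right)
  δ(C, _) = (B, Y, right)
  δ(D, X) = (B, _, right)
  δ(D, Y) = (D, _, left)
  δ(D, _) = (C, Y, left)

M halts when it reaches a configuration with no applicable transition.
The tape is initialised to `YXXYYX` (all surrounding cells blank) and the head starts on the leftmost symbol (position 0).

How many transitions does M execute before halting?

12

state=A head=0 tape=[Y]XXYYX   (A,Y)→(A,X,right)
state=A head=1 tape=X[X]XYYX   (A,X)→(D,X,left)
state=D head=0 tape=[X]XXYYX   (D,X)→(B,_,right)
state=B head=1 tape=_[X]XYYX   (B,X)→(C,_,left)
state=C head=0 tape=[_]_XYYX   (C,_)→(B,Y,right)
state=B head=1 tape=Y[_]XYYX   (B,_)→(D,_,right)
state=D head=2 tape=Y_[X]YYX   (D,X)→(B,_,right)
state=B head=3 tape=Y__[Y]YX   (B,Y)→(D,_,stay)
state=D head=3 tape=Y__[_]YX   (D,_)→(C,Y,left)
state=C head=2 tape=Y_[_]YYX   (C,_)→(B,Y,right)
state=B head=3 tape=Y_Y[Y]YX   (B,Y)→(D,_,stay)
state=D head=3 tape=Y_Y[_]YX   (D,_)→(C,Y,left)
state=C head=2 tape=Y_[Y]YYX
M halts after 12 transitions.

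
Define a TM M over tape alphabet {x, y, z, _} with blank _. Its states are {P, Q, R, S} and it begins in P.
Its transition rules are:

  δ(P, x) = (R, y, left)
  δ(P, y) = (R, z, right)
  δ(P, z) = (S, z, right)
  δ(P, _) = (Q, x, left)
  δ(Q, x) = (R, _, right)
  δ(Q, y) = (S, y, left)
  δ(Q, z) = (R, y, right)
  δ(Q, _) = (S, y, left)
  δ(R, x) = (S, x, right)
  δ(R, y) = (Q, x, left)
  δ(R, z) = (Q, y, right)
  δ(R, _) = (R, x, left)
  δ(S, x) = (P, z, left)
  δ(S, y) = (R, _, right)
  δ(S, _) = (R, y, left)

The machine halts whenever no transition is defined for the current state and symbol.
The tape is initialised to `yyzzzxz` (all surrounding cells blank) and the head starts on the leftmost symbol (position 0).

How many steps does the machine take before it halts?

4

state=P head=0 tape=[y]yzzzxz   (P,y)→(R,z,right)
state=R head=1 tape=z[y]zzzxz   (R,y)→(Q,x,left)
state=Q head=0 tape=[z]xzzzxz   (Q,z)→(R,y,right)
state=R head=1 tape=y[x]zzzxz   (R,x)→(S,x,right)
state=S head=2 tape=yx[z]zzxz
M halts after 4 transitions.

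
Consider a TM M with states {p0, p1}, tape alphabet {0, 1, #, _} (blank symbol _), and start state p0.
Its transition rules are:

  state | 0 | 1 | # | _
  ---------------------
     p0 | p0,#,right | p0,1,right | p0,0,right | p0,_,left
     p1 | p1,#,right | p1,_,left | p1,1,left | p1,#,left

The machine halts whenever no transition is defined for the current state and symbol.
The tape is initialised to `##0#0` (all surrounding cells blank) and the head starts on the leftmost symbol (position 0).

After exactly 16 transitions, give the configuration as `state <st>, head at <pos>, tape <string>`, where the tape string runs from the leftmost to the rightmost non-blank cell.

state=p0 head=0 tape=[#]#0#0_   (p0,#)→(p0,0,right)
state=p0 head=1 tape=0[#]0#0_   (p0,#)→(p0,0,right)
state=p0 head=2 tape=00[0]#0_   (p0,0)→(p0,#,right)
state=p0 head=3 tape=00#[#]0_   (p0,#)→(p0,0,right)
state=p0 head=4 tape=00#0[0]_   (p0,0)→(p0,#,right)
state=p0 head=5 tape=00#0#[_]   (p0,_)→(p0,_,left)
state=p0 head=4 tape=00#0[#]_   (p0,#)→(p0,0,right)
state=p0 head=5 tape=00#00[_]   (p0,_)→(p0,_,left)
state=p0 head=4 tape=00#0[0]_   (p0,0)→(p0,#,right)
state=p0 head=5 tape=00#0#[_]   (p0,_)→(p0,_,left)
state=p0 head=4 tape=00#0[#]_   (p0,#)→(p0,0,right)
state=p0 head=5 tape=00#00[_]   (p0,_)→(p0,_,left)
state=p0 head=4 tape=00#0[0]_   (p0,0)→(p0,#,right)
state=p0 head=5 tape=00#0#[_]   (p0,_)→(p0,_,left)
state=p0 head=4 tape=00#0[#]_   (p0,#)→(p0,0,right)
state=p0 head=5 tape=00#00[_]   (p0,_)→(p0,_,left)
state=p0 head=4 tape=00#0[0]_
After 16 steps: state p0, head at 4, tape 00#00.

state p0, head at 4, tape 00#00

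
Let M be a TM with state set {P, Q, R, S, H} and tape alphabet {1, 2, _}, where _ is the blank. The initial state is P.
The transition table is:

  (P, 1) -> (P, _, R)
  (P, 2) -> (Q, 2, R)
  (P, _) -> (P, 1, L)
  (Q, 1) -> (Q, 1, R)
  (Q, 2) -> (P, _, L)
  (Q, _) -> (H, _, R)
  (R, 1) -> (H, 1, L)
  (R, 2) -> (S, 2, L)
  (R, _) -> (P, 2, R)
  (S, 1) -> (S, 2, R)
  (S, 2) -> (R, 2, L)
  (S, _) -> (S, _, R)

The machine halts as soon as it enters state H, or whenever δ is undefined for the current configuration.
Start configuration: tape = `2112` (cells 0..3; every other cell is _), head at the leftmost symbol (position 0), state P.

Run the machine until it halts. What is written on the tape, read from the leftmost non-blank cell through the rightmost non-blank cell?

state=P head=0 tape=[2]112___   (P,2)→(Q,2,R)
state=Q head=1 tape=2[1]12___   (Q,1)→(Q,1,R)
state=Q head=2 tape=21[1]2___   (Q,1)→(Q,1,R)
state=Q head=3 tape=211[2]___   (Q,2)→(P,_,L)
state=P head=2 tape=21[1]____   (P,1)→(P,_,R)
state=P head=3 tape=21_[_]___   (P,_)→(P,1,L)
state=P head=2 tape=21[_]1___   (P,_)→(P,1,L)
state=P head=1 tape=2[1]11___   (P,1)→(P,_,R)
state=P head=2 tape=2_[1]1___   (P,1)→(P,_,R)
state=P head=3 tape=2__[1]___   (P,1)→(P,_,R)
state=P head=4 tape=2___[_]__   (P,_)→(P,1,L)
state=P head=3 tape=2__[_]1__   (P,_)→(P,1,L)
state=P head=2 tape=2_[_]11__   (P,_)→(P,1,L)
state=P head=1 tape=2[_]111__   (P,_)→(P,1,L)
state=P head=0 tape=[2]1111__   (P,2)→(Q,2,R)
state=Q head=1 tape=2[1]111__   (Q,1)→(Q,1,R)
state=Q head=2 tape=21[1]11__   (Q,1)→(Q,1,R)
state=Q head=3 tape=211[1]1__   (Q,1)→(Q,1,R)
state=Q head=4 tape=2111[1]__   (Q,1)→(Q,1,R)
state=Q head=5 tape=21111[_]_   (Q,_)→(H,_,R)
state=H head=6 tape=21111_[_]
The non-blank tape span at halt is 21111.

21111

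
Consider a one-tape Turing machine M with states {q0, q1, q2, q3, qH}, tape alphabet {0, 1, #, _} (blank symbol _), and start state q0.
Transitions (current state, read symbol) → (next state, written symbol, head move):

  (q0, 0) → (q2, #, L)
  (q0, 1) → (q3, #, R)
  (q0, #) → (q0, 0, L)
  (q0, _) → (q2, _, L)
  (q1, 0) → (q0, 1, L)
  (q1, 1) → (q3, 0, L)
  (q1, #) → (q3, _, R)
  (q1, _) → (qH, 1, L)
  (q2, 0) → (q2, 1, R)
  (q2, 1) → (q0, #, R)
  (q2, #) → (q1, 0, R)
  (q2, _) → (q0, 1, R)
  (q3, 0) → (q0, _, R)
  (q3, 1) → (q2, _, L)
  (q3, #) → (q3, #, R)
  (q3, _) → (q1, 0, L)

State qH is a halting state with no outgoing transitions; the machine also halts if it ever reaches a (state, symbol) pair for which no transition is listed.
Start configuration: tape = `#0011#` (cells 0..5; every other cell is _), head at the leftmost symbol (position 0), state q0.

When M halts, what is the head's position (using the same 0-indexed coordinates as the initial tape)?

-2

state=q0 head=0 tape=__[#]0011#   (q0,#)→(q0,0,L)
state=q0 head=-1 tape=_[_]00011#   (q0,_)→(q2,_,L)
state=q2 head=-2 tape=[_]_00011#   (q2,_)→(q0,1,R)
state=q0 head=-1 tape=1[_]00011#   (q0,_)→(q2,_,L)
state=q2 head=-2 tape=[1]_00011#   (q2,1)→(q0,#,R)
state=q0 head=-1 tape=#[_]00011#   (q0,_)→(q2,_,L)
state=q2 head=-2 tape=[#]_00011#   (q2,#)→(q1,0,R)
state=q1 head=-1 tape=0[_]00011#   (q1,_)→(qH,1,L)
state=qH head=-2 tape=[0]100011#
At halt the head is at cell -2.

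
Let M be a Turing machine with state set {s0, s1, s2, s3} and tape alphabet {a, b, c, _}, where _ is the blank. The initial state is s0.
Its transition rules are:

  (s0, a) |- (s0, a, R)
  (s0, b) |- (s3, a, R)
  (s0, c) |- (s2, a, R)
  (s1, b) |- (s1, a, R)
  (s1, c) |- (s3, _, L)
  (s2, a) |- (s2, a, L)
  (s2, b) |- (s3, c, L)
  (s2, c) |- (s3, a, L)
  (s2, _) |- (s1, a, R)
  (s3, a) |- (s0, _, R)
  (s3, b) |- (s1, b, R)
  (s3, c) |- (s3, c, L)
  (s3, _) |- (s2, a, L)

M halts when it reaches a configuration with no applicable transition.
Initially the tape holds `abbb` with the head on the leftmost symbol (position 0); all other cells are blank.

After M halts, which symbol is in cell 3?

s0 | [a]bbb_   read a → write a, move R, go to s0
s0 | a[b]bb_   read b → write a, move R, go to s3
s3 | aa[b]b_   read b → write b, move R, go to s1
s1 | aab[b]_   read b → write a, move R, go to s1
s1 | aaba[_]
Cell 3 holds a when M halts.

a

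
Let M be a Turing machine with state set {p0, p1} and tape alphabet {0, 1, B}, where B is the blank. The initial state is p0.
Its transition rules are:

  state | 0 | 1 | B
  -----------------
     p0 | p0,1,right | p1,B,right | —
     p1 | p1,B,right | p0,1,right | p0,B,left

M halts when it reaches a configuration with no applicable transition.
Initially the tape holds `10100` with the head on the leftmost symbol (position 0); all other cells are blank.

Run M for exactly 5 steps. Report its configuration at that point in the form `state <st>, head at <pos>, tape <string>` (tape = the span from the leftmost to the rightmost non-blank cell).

state p0, head at 5, tape 111

state=p0 head=0 tape=[1]0100B   (p0,1)→(p1,B,right)
state=p1 head=1 tape=B[0]100B   (p1,0)→(p1,B,right)
state=p1 head=2 tape=BB[1]00B   (p1,1)→(p0,1,right)
state=p0 head=3 tape=BB1[0]0B   (p0,0)→(p0,1,right)
state=p0 head=4 tape=BB11[0]B   (p0,0)→(p0,1,right)
state=p0 head=5 tape=BB111[B]
After 5 steps: state p0, head at 5, tape 111.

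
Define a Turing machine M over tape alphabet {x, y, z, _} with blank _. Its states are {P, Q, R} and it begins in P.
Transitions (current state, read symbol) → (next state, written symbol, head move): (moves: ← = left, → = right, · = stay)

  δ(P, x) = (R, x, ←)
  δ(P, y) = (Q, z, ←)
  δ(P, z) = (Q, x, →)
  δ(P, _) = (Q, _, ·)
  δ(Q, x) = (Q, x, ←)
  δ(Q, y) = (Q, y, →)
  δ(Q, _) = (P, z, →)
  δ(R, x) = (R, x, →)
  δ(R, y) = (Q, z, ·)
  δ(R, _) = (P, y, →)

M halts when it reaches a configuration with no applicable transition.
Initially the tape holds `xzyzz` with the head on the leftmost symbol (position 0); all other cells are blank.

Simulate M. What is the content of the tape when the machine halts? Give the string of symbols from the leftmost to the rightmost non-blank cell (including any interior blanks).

P | _[x]zyzz   read x → write x, move ←, go to R
R | [_]xzyzz   read _ → write y, move →, go to P
P | y[x]zyzz   read x → write x, move ←, go to R
R | [y]xzyzz   read y → write z, move ·, go to Q
Q | [z]xzyzz
The non-blank tape span at halt is zxzyzz.

zxzyzz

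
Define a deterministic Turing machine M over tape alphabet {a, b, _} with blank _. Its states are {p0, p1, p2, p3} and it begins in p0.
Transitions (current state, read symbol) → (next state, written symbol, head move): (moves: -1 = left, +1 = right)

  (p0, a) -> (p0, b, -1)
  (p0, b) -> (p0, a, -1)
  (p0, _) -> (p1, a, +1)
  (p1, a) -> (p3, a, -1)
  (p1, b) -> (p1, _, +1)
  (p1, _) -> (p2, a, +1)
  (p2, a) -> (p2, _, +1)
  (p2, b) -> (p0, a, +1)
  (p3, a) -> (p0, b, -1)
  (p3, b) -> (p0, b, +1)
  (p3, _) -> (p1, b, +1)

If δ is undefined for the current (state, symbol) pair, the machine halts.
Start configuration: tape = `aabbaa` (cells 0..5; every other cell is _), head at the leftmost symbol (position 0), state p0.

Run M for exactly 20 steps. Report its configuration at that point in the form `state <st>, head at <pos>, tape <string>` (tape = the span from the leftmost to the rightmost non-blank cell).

state p1, head at -2, tape ababbbbaa

state=p0 head=0 tape=___[a]abbaa   (p0,a)→(p0,b,-1)
state=p0 head=-1 tape=__[_]babbaa   (p0,_)→(p1,a,+1)
state=p1 head=0 tape=__a[b]abbaa   (p1,b)→(p1,_,+1)
state=p1 head=1 tape=__a_[a]bbaa   (p1,a)→(p3,a,-1)
state=p3 head=0 tape=__a[_]abbaa   (p3,_)→(p1,b,+1)
state=p1 head=1 tape=__ab[a]bbaa   (p1,a)→(p3,a,-1)
state=p3 head=0 tape=__a[b]abbaa   (p3,b)→(p0,b,+1)
state=p0 head=1 tape=__ab[a]bbaa   (p0,a)→(p0,b,-1)
state=p0 head=0 tape=__a[b]bbbaa   (p0,b)→(p0,a,-1)
state=p0 head=-1 tape=__[a]abbbaa   (p0,a)→(p0,b,-1)
state=p0 head=-2 tape=_[_]babbbaa   (p0,_)→(p1,a,+1)
state=p1 head=-1 tape=_a[b]abbbaa   (p1,b)→(p1,_,+1)
state=p1 head=0 tape=_a_[a]bbbaa   (p1,a)→(p3,a,-1)
state=p3 head=-1 tape=_a[_]abbbaa   (p3,_)→(p1,b,+1)
state=p1 head=0 tape=_ab[a]bbbaa   (p1,a)→(p3,a,-1)
state=p3 head=-1 tape=_a[b]abbbaa   (p3,b)→(p0,b,+1)
state=p0 head=0 tape=_ab[a]bbbaa   (p0,a)→(p0,b,-1)
state=p0 head=-1 tape=_a[b]bbbbaa   (p0,b)→(p0,a,-1)
state=p0 head=-2 tape=_[a]abbbbaa   (p0,a)→(p0,b,-1)
state=p0 head=-3 tape=[_]babbbbaa   (p0,_)→(p1,a,+1)
state=p1 head=-2 tape=a[b]abbbbaa
After 20 steps: state p1, head at -2, tape ababbbbaa.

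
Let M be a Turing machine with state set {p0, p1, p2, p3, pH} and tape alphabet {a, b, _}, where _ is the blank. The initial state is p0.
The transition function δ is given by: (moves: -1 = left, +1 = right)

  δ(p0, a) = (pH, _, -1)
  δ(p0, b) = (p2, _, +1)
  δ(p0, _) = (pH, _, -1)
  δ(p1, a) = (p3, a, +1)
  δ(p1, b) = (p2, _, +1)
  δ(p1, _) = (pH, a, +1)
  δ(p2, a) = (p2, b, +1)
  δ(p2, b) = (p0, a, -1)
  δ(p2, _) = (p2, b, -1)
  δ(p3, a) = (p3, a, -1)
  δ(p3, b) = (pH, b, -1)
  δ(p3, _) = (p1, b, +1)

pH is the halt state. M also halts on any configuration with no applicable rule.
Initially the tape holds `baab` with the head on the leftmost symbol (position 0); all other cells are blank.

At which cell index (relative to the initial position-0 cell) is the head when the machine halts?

state=p0 head=0 tape=[b]aab_   (p0,b)→(p2,_,+1)
state=p2 head=1 tape=_[a]ab_   (p2,a)→(p2,b,+1)
state=p2 head=2 tape=_b[a]b_   (p2,a)→(p2,b,+1)
state=p2 head=3 tape=_bb[b]_   (p2,b)→(p0,a,-1)
state=p0 head=2 tape=_b[b]a_   (p0,b)→(p2,_,+1)
state=p2 head=3 tape=_b_[a]_   (p2,a)→(p2,b,+1)
state=p2 head=4 tape=_b_b[_]   (p2,_)→(p2,b,-1)
state=p2 head=3 tape=_b_[b]b   (p2,b)→(p0,a,-1)
state=p0 head=2 tape=_b[_]ab   (p0,_)→(pH,_,-1)
state=pH head=1 tape=_[b]_ab
At halt the head is at cell 1.

1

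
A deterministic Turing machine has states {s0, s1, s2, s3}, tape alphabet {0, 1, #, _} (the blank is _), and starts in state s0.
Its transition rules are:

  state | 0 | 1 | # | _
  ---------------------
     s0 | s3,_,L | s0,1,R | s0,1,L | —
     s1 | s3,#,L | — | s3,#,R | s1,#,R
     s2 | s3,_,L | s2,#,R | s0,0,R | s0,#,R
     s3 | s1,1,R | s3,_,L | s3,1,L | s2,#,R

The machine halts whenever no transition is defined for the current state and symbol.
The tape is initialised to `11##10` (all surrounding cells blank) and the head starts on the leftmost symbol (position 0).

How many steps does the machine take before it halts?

s0 | _[1]1##10   read 1 → write 1, move R, go to s0
s0 | _1[1]##10   read 1 → write 1, move R, go to s0
s0 | _11[#]#10   read # → write 1, move L, go to s0
s0 | _1[1]1#10   read 1 → write 1, move R, go to s0
s0 | _11[1]#10   read 1 → write 1, move R, go to s0
s0 | _111[#]10   read # → write 1, move L, go to s0
s0 | _11[1]110   read 1 → write 1, move R, go to s0
s0 | _111[1]10   read 1 → write 1, move R, go to s0
s0 | _1111[1]0   read 1 → write 1, move R, go to s0
s0 | _11111[0]   read 0 → write _, move L, go to s3
s3 | _1111[1]_   read 1 → write _, move L, go to s3
s3 | _111[1]__   read 1 → write _, move L, go to s3
s3 | _11[1]___   read 1 → write _, move L, go to s3
s3 | _1[1]____   read 1 → write _, move L, go to s3
s3 | _[1]_____   read 1 → write _, move L, go to s3
s3 | [_]______   read _ → write #, move R, go to s2
s2 | #[_]_____   read _ → write #, move R, go to s0
s0 | ##[_]____
M halts after 17 transitions.

17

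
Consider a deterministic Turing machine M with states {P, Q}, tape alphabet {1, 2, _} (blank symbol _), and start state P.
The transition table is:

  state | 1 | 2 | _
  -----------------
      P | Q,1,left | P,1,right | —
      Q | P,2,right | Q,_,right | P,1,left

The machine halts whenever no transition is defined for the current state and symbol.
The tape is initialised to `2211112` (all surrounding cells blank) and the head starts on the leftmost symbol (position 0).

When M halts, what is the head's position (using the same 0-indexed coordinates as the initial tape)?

state=P head=0 tape=[2]211112_   (P,2)→(P,1,right)
state=P head=1 tape=1[2]11112_   (P,2)→(P,1,right)
state=P head=2 tape=11[1]1112_   (P,1)→(Q,1,left)
state=Q head=1 tape=1[1]11112_   (Q,1)→(P,2,right)
state=P head=2 tape=12[1]1112_   (P,1)→(Q,1,left)
state=Q head=1 tape=1[2]11112_   (Q,2)→(Q,_,right)
state=Q head=2 tape=1_[1]1112_   (Q,1)→(P,2,right)
state=P head=3 tape=1_2[1]112_   (P,1)→(Q,1,left)
state=Q head=2 tape=1_[2]1112_   (Q,2)→(Q,_,right)
state=Q head=3 tape=1__[1]112_   (Q,1)→(P,2,right)
state=P head=4 tape=1__2[1]12_   (P,1)→(Q,1,left)
state=Q head=3 tape=1__[2]112_   (Q,2)→(Q,_,right)
state=Q head=4 tape=1___[1]12_   (Q,1)→(P,2,right)
state=P head=5 tape=1___2[1]2_   (P,1)→(Q,1,left)
state=Q head=4 tape=1___[2]12_   (Q,2)→(Q,_,right)
state=Q head=5 tape=1____[1]2_   (Q,1)→(P,2,right)
state=P head=6 tape=1____2[2]_   (P,2)→(P,1,right)
state=P head=7 tape=1____21[_]
At halt the head is at cell 7.

7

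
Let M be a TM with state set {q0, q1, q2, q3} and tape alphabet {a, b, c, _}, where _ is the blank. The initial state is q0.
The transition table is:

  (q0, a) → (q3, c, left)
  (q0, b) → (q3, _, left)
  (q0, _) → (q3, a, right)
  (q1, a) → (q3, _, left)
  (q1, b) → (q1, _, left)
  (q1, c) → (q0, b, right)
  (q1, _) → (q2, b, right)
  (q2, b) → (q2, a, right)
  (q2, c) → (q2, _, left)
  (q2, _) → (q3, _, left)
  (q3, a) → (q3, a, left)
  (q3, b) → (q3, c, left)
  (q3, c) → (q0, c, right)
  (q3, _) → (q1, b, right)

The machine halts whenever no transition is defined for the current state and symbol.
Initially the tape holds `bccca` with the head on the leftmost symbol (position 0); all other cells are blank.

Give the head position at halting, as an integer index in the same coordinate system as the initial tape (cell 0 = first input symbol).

-1

q0 | ___[b]ccca   read b → write _, move left, go to q3
q3 | __[_]_ccca   read _ → write b, move right, go to q1
q1 | __b[_]ccca   read _ → write b, move right, go to q2
q2 | __bb[c]cca   read c → write _, move left, go to q2
q2 | __b[b]_cca   read b → write a, move right, go to q2
q2 | __ba[_]cca   read _ → write _, move left, go to q3
q3 | __b[a]_cca   read a → write a, move left, go to q3
q3 | __[b]a_cca   read b → write c, move left, go to q3
q3 | _[_]ca_cca   read _ → write b, move right, go to q1
q1 | _b[c]a_cca   read c → write b, move right, go to q0
q0 | _bb[a]_cca   read a → write c, move left, go to q3
q3 | _b[b]c_cca   read b → write c, move left, go to q3
q3 | _[b]cc_cca   read b → write c, move left, go to q3
q3 | [_]ccc_cca   read _ → write b, move right, go to q1
q1 | b[c]cc_cca   read c → write b, move right, go to q0
q0 | bb[c]c_cca
At halt the head is at cell -1.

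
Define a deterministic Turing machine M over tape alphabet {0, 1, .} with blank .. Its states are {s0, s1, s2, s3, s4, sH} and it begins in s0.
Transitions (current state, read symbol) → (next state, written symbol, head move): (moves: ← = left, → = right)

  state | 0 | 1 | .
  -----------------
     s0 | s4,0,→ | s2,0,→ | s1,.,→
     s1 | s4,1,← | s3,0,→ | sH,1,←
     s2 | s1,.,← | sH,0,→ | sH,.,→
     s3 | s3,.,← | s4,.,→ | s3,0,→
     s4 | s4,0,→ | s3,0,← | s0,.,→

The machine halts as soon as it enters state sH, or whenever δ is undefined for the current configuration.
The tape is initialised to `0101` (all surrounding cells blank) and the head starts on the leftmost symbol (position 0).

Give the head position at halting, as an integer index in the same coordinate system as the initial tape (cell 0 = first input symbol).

5

state=s0 head=0 tape=...[0]101...   (s0,0)→(s4,0,→)
state=s4 head=1 tape=...0[1]01...   (s4,1)→(s3,0,←)
state=s3 head=0 tape=...[0]001...   (s3,0)→(s3,.,←)
state=s3 head=-1 tape=..[.].001...   (s3,.)→(s3,0,→)
state=s3 head=0 tape=..0[.]001...   (s3,.)→(s3,0,→)
state=s3 head=1 tape=..00[0]01...   (s3,0)→(s3,.,←)
state=s3 head=0 tape=..0[0].01...   (s3,0)→(s3,.,←)
state=s3 head=-1 tape=..[0]..01...   (s3,0)→(s3,.,←)
state=s3 head=-2 tape=.[.]...01...   (s3,.)→(s3,0,→)
state=s3 head=-1 tape=.0[.]..01...   (s3,.)→(s3,0,→)
state=s3 head=0 tape=.00[.].01...   (s3,.)→(s3,0,→)
state=s3 head=1 tape=.000[.]01...   (s3,.)→(s3,0,→)
state=s3 head=2 tape=.0000[0]1...   (s3,0)→(s3,.,←)
state=s3 head=1 tape=.000[0].1...   (s3,0)→(s3,.,←)
state=s3 head=0 tape=.00[0]..1...   (s3,0)→(s3,.,←)
state=s3 head=-1 tape=.0[0]...1...   (s3,0)→(s3,.,←)
state=s3 head=-2 tape=.[0]....1...   (s3,0)→(s3,.,←)
state=s3 head=-3 tape=[.].....1...   (s3,.)→(s3,0,→)
state=s3 head=-2 tape=0[.]....1...   (s3,.)→(s3,0,→)
state=s3 head=-1 tape=00[.]...1...   (s3,.)→(s3,0,→)
state=s3 head=0 tape=000[.]..1...   (s3,.)→(s3,0,→)
state=s3 head=1 tape=0000[.].1...   (s3,.)→(s3,0,→)
state=s3 head=2 tape=00000[.]1...   (s3,.)→(s3,0,→)
state=s3 head=3 tape=000000[1]...   (s3,1)→(s4,.,→)
state=s4 head=4 tape=000000.[.]..   (s4,.)→(s0,.,→)
state=s0 head=5 tape=000000..[.].   (s0,.)→(s1,.,→)
state=s1 head=6 tape=000000...[.]   (s1,.)→(sH,1,←)
state=sH head=5 tape=000000..[.]1
At halt the head is at cell 5.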